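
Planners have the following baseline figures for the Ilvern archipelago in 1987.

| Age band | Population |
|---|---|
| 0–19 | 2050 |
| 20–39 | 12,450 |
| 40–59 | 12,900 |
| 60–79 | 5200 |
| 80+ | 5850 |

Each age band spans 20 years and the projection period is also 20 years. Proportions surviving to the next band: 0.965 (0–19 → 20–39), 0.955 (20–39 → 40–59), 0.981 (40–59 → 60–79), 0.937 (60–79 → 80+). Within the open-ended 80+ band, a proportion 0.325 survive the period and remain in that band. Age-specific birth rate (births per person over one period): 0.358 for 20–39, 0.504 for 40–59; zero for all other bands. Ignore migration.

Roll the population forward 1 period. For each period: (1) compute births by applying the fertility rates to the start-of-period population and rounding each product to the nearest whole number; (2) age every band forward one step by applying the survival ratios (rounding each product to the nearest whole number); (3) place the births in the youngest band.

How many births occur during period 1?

10959

Let band 1 be 0–19 through band 5 = 80+.
[period 1]
Births: 12450 × 0.358 = 4457  |  12900 × 0.504 = 6502 ⇒ total 10959
Band 2: 2050 × 0.965 = 1978
Band 3: 12450 × 0.955 = 11890
Band 4: 12900 × 0.981 = 12655
Band 5: 5200 × 0.937 + 5850 × 0.325 = 4872 + 1901 = 6773
End of period: [10959, 1978, 11890, 12655, 6773]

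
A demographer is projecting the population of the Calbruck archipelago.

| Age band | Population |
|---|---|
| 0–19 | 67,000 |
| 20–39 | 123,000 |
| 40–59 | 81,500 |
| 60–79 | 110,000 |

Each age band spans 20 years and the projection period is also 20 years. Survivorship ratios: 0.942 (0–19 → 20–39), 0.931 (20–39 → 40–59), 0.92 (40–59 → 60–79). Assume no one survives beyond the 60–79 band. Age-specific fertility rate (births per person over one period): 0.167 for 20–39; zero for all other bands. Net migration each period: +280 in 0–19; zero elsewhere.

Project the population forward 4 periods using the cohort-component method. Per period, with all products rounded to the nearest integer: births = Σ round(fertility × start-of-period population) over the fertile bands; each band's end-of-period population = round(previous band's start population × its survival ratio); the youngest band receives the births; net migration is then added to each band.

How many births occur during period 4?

1702

Period 1:
Births: 123000 × 0.167 = 20541
20–39: 67000 × 0.942 = 63114
40–59: 123000 × 0.931 = 114513
60–79: 81500 × 0.92 = 74980
Net migration: 0–19 + 280 → 20821
End of period: [20821, 63114, 114513, 74980]
Period 2:
Births: 63114 × 0.167 = 10540
20–39: 20821 × 0.942 = 19613
40–59: 63114 × 0.931 = 58759
60–79: 114513 × 0.92 = 105352
Net migration: 0–19 + 280 → 10820
End of period: [10820, 19613, 58759, 105352]
Period 3:
Births: 19613 × 0.167 = 3275
20–39: 10820 × 0.942 = 10192
40–59: 19613 × 0.931 = 18260
60–79: 58759 × 0.92 = 54058
Net migration: 0–19 + 280 → 3555
End of period: [3555, 10192, 18260, 54058]
Period 4:
Births: 10192 × 0.167 = 1702
20–39: 3555 × 0.942 = 3349
40–59: 10192 × 0.931 = 9489
60–79: 18260 × 0.92 = 16799
Net migration: 0–19 + 280 → 1982
End of period: [1982, 3349, 9489, 16799]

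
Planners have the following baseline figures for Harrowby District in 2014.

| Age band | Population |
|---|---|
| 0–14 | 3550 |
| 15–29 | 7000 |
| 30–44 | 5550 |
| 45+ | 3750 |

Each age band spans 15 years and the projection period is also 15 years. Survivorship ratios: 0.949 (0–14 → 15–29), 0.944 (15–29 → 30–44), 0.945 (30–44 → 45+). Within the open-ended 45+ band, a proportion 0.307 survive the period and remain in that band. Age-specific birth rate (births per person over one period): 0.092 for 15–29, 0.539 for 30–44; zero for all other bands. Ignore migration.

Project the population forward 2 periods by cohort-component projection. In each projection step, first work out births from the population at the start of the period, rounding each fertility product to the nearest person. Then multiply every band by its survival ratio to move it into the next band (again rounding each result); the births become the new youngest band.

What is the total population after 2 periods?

18711

Period 1.
Births: 7000 × 0.092 = 644, 5550 × 0.539 = 2991 → 3635
15–29: 3550 × 0.949 = 3369
30–44: 7000 × 0.944 = 6608
45+: 5550 × 0.945 + 3750 × 0.307 = 5245 + 1151 = 6396
Population now: 0–14=3635, 15–29=3369, 30–44=6608, 45+=6396
Period 2.
Births: 3369 × 0.092 = 310, 6608 × 0.539 = 3562 → 3872
15–29: 3635 × 0.949 = 3450
30–44: 3369 × 0.944 = 3180
45+: 6608 × 0.945 + 6396 × 0.307 = 6245 + 1964 = 8209
Population now: 0–14=3872, 15–29=3450, 30–44=3180, 45+=8209
Total after period 2: 3872 + 3450 + 3180 + 8209 = 18711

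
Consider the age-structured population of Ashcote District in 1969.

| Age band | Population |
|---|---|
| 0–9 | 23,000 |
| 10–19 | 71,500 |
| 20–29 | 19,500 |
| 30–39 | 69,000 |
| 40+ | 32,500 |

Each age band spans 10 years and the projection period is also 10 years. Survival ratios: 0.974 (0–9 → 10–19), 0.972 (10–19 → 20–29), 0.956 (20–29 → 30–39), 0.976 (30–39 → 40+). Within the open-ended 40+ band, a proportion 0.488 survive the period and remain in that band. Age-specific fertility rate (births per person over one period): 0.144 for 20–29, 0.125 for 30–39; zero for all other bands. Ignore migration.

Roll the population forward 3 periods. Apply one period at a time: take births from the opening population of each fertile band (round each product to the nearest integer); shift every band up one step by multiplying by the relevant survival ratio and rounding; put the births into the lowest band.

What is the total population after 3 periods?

148638

Call the groups 1 to 5, youngest first.
[period 1]
Births: 19500 * 0.144 = 2808 ; 69000 * 0.125 = 8625 — total 11433
Group 2: 23000 * 0.974 = 22402
Group 3: 71500 * 0.972 = 69498
Group 4: 19500 * 0.956 = 18642
Group 5: 69000 * 0.976 + 32500 * 0.488 = 67344 + 15860 = 83204
End of period: [11433, 22402, 69498, 18642, 83204]
[period 2]
Births: 69498 * 0.144 = 10008 ; 18642 * 0.125 = 2330 — total 12338
Group 2: 11433 * 0.974 = 11136
Group 3: 22402 * 0.972 = 21775
Group 4: 69498 * 0.956 = 66440
Group 5: 18642 * 0.976 + 83204 * 0.488 = 18195 + 40604 = 58799
End of period: [12338, 11136, 21775, 66440, 58799]
[period 3]
Births: 21775 * 0.144 = 3136 ; 66440 * 0.125 = 8305 — total 11441
Group 2: 12338 * 0.974 = 12017
Group 3: 11136 * 0.972 = 10824
Group 4: 21775 * 0.956 = 20817
Group 5: 66440 * 0.976 + 58799 * 0.488 = 64845 + 28694 = 93539
End of period: [11441, 12017, 10824, 20817, 93539]
Total after period 3: 11441 + 12017 + 10824 + 20817 + 93539 = 148638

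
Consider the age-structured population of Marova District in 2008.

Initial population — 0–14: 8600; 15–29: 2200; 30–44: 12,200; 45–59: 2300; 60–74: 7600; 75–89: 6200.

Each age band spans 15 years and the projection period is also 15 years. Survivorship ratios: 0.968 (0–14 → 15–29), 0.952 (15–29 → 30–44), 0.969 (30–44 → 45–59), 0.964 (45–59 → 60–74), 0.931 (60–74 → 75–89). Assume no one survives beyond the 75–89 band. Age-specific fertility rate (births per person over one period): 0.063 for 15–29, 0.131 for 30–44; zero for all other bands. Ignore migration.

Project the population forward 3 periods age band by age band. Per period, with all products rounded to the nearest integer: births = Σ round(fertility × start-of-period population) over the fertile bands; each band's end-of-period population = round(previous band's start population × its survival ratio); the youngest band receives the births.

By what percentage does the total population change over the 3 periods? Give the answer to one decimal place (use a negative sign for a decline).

-39.2

Period 1.
Births: 2200 × 0.063 = 139 ; 12200 × 0.131 = 1598 → 1737
15–29: 8600 × 0.968 = 8325
30–44: 2200 × 0.952 = 2094
45–59: 12200 × 0.969 = 11822
60–74: 2300 × 0.964 = 2217
75–89: 7600 × 0.931 = 7076
Giving 1737 / 8325 / 2094 / 11822 / 2217 / 7076.
Period 2.
Births: 8325 × 0.063 = 524 ; 2094 × 0.131 = 274 → 798
15–29: 1737 × 0.968 = 1681
30–44: 8325 × 0.952 = 7925
45–59: 2094 × 0.969 = 2029
60–74: 11822 × 0.964 = 11396
75–89: 2217 × 0.931 = 2064
Giving 798 / 1681 / 7925 / 2029 / 11396 / 2064.
Period 3.
Births: 1681 × 0.063 = 106 ; 7925 × 0.131 = 1038 → 1144
15–29: 798 × 0.968 = 772
30–44: 1681 × 0.952 = 1600
45–59: 7925 × 0.969 = 7679
60–74: 2029 × 0.964 = 1956
75–89: 11396 × 0.931 = 10610
Giving 1144 / 772 / 1600 / 7679 / 1956 / 10610.
Total: 39100 → 23761; change = -15339; percentage change = -39.2%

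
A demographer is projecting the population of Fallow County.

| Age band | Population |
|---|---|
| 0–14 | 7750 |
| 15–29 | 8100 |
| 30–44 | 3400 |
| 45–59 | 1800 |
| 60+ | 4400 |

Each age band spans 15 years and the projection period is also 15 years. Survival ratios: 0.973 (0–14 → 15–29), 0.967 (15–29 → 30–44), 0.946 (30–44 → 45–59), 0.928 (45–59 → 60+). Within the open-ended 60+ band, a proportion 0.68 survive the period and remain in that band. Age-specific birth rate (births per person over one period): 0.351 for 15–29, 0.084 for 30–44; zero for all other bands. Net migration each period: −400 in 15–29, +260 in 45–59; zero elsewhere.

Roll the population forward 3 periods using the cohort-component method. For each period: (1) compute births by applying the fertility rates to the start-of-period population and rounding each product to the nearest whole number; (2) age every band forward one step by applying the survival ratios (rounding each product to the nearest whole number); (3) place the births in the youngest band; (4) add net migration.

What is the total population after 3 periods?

25004

Call the bands 1 to 5, youngest first.
— Period 1 —
Births: 8100 × 0.351 = 2843, 3400 × 0.084 = 286 — total 3129
Band 2: 7750 × 0.973 = 7541
Band 3: 8100 × 0.967 = 7833
Band 4: 3400 × 0.946 = 3216
Band 5: 1800 × 0.928 + 4400 × 0.68 = 1670 + 2992 = 4662
Net migration: Band 2 − 400 → 7141; Band 4 + 260 → 3476
→ [3129, 7141, 7833, 3476, 4662]
— Period 2 —
Births: 7141 × 0.351 = 2506, 7833 × 0.084 = 658 — total 3164
Band 2: 3129 × 0.973 = 3045
Band 3: 7141 × 0.967 = 6905
Band 4: 7833 × 0.946 = 7410
Band 5: 3476 × 0.928 + 4662 × 0.68 = 3226 + 3170 = 6396
Net migration: Band 2 − 400 → 2645; Band 4 + 260 → 7670
→ [3164, 2645, 6905, 7670, 6396]
— Period 3 —
Births: 2645 × 0.351 = 928, 6905 × 0.084 = 580 — total 1508
Band 2: 3164 × 0.973 = 3079
Band 3: 2645 × 0.967 = 2558
Band 4: 6905 × 0.946 = 6532
Band 5: 7670 × 0.928 + 6396 × 0.68 = 7118 + 4349 = 11467
Net migration: Band 2 − 400 → 2679; Band 4 + 260 → 6792
→ [1508, 2679, 2558, 6792, 11467]
Total after period 3: 1508 + 2679 + 2558 + 6792 + 11467 = 25004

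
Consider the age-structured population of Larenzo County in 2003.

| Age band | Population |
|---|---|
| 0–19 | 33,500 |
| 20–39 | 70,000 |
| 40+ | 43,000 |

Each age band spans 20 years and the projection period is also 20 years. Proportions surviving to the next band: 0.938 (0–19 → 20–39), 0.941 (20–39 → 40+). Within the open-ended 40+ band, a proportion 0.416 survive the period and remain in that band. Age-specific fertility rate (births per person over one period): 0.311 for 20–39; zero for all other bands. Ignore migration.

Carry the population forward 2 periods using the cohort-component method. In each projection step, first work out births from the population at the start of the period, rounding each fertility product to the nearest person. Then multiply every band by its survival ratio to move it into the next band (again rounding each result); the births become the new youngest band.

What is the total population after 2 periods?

Numbering the groups 1..3 from youngest to oldest:
Period 1:
Births: 70000 * 0.311 = 21770
Group 2: 33500 * 0.938 = 31423
Group 3: 70000 * 0.941 + 43000 * 0.416 = 65870 + 17888 = 83758
Giving 21770 / 31423 / 83758.
Period 2:
Births: 31423 * 0.311 = 9773
Group 2: 21770 * 0.938 = 20420
Group 3: 31423 * 0.941 + 83758 * 0.416 = 29569 + 34843 = 64412
Giving 9773 / 20420 / 64412.
Total after period 2: 9773 + 20420 + 64412 = 94605

94605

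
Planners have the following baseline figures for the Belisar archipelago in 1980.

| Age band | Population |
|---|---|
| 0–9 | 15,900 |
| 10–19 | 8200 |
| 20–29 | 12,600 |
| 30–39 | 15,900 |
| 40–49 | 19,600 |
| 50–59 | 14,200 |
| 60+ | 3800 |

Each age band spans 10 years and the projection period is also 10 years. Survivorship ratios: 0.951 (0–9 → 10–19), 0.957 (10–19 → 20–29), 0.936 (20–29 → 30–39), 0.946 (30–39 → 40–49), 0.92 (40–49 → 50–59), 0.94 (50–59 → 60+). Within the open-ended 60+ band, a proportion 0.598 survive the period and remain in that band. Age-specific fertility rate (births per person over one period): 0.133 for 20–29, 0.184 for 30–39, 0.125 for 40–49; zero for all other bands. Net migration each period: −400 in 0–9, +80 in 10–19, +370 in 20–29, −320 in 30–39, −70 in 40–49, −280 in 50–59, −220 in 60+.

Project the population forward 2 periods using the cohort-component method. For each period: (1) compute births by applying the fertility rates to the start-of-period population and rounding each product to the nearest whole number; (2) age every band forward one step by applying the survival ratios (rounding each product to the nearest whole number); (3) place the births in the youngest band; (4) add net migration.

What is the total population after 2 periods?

83322

(Groups numbered youngest = 1 to oldest = 7.)
— Period 1 —
Births: 12600 × 0.133 = 1676  |  15900 × 0.184 = 2926  |  19600 × 0.125 = 2450 — total 7052
Group 2: 15900 × 0.951 = 15121
Group 3: 8200 × 0.957 = 7847
Group 4: 12600 × 0.936 = 11794
Group 5: 15900 × 0.946 = 15041
Group 6: 19600 × 0.92 = 18032
Group 7: 14200 × 0.94 + 3800 × 0.598 = 13348 + 2272 = 15620
Net migration: Group 1 − 400 → 6652; Group 2 + 80 → 15201; Group 3 + 370 → 8217; Group 4 − 320 → 11474; Group 5 − 70 → 14971; Group 6 − 280 → 17752; Group 7 − 220 → 15400
End of period: [6652, 15201, 8217, 11474, 14971, 17752, 15400]
— Period 2 —
Births: 8217 × 0.133 = 1093  |  11474 × 0.184 = 2111  |  14971 × 0.125 = 1871 — total 5075
Group 2: 6652 × 0.951 = 6326
Group 3: 15201 × 0.957 = 14547
Group 4: 8217 × 0.936 = 7691
Group 5: 11474 × 0.946 = 10854
Group 6: 14971 × 0.92 = 13773
Group 7: 17752 × 0.94 + 15400 × 0.598 = 16687 + 9209 = 25896
Net migration: Group 1 − 400 → 4675; Group 2 + 80 → 6406; Group 3 + 370 → 14917; Group 4 − 320 → 7371; Group 5 − 70 → 10784; Group 6 − 280 → 13493; Group 7 − 220 → 25676
End of period: [4675, 6406, 14917, 7371, 10784, 13493, 25676]
Total after period 2: 4675 + 6406 + 14917 + 7371 + 10784 + 13493 + 25676 = 83322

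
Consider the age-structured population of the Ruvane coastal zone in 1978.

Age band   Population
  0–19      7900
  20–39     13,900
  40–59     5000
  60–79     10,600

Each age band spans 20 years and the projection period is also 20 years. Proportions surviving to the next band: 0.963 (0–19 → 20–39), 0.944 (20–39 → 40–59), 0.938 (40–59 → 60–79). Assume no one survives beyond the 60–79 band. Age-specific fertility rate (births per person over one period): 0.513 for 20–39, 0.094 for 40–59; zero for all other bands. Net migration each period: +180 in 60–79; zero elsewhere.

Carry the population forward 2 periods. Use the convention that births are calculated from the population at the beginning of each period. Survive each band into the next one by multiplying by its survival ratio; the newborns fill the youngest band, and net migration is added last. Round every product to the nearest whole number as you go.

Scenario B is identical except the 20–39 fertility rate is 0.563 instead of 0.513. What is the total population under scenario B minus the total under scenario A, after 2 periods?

1049

Let band 1 be 0–19 through band 4 = 60–79.
Period 1.
Births: 13900 * 0.513 = 7131, 5000 * 0.094 = 470 ⇒ total 7601
Band 2: 7900 * 0.963 = 7608
Band 3: 13900 * 0.944 = 13122
Band 4: 5000 * 0.938 = 4690
Net migration: Band 4 + 180 → 4870
Giving 7601 / 7608 / 13122 / 4870.
Period 2.
Births: 7608 * 0.513 = 3903, 13122 * 0.094 = 1233 ⇒ total 5136
Band 2: 7601 * 0.963 = 7320
Band 3: 7608 * 0.944 = 7182
Band 4: 13122 * 0.938 = 12308
Net migration: Band 4 + 180 → 12488
Giving 5136 / 7320 / 7182 / 12488.
Scenario A total after 2 periods: 32126
Scenario B projection —
Period 1.
Births: 13900 * 0.563 = 7826, 5000 * 0.094 = 470 ⇒ total 8296
Band 2: 7900 * 0.963 = 7608
Band 3: 13900 * 0.944 = 13122
Band 4: 5000 * 0.938 = 4690
Net migration: Band 4 + 180 → 4870
Giving 8296 / 7608 / 13122 / 4870.
Period 2.
Births: 7608 * 0.563 = 4283, 13122 * 0.094 = 1233 ⇒ total 5516
Band 2: 8296 * 0.963 = 7989
Band 3: 7608 * 0.944 = 7182
Band 4: 13122 * 0.938 = 12308
Net migration: Band 4 + 180 → 12488
Giving 5516 / 7989 / 7182 / 12488.
Scenario B total after 2 periods: 33175
Difference B − A = 33175 − 32126 = 1049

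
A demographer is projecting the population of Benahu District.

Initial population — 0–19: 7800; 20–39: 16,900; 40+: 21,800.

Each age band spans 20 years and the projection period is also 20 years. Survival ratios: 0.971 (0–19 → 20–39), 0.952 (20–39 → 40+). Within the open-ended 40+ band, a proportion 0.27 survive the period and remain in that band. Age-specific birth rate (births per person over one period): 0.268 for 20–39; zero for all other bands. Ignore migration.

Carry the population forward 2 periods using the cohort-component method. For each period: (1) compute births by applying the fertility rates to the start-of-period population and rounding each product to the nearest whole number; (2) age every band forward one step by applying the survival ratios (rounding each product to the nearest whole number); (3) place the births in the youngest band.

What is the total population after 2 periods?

19571

[period 1]
Births: 16900 × 0.268 = 4529
20–39: 7800 × 0.971 = 7574
40+: 16900 × 0.952 + 21800 × 0.27 = 16089 + 5886 = 21975
Population now: 0–19=4529, 20–39=7574, 40+=21975
[period 2]
Births: 7574 × 0.268 = 2030
20–39: 4529 × 0.971 = 4398
40+: 7574 × 0.952 + 21975 × 0.27 = 7210 + 5933 = 13143
Population now: 0–19=2030, 20–39=4398, 40+=13143
Total after period 2: 2030 + 4398 + 13143 = 19571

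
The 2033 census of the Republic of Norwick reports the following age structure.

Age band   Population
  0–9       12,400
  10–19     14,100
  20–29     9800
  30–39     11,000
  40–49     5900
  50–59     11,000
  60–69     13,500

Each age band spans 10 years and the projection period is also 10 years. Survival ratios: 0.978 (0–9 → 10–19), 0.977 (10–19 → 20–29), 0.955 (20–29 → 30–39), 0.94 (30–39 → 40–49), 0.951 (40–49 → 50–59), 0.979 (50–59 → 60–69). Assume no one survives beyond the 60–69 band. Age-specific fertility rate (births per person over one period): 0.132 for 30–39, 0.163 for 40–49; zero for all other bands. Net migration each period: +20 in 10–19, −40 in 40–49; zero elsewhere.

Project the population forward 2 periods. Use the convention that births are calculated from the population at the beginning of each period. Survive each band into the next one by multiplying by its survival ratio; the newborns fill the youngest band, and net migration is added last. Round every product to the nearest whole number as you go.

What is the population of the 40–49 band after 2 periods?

Call the groups 1 to 7, youngest first.
Period 1.
Births: 11000 × 0.132 = 1452  |  5900 × 0.163 = 962 — total 2414
Group 2: 12400 × 0.978 = 12127
Group 3: 14100 × 0.977 = 13776
Group 4: 9800 × 0.955 = 9359
Group 5: 11000 × 0.94 = 10340
Group 6: 5900 × 0.951 = 5611
Group 7: 11000 × 0.979 = 10769
Net migration: Group 2 + 20 → 12147; Group 5 − 40 → 10300
End of period: [2414, 12147, 13776, 9359, 10300, 5611, 10769]
Period 2.
Births: 9359 × 0.132 = 1235  |  10300 × 0.163 = 1679 — total 2914
Group 2: 2414 × 0.978 = 2361
Group 3: 12147 × 0.977 = 11868
Group 4: 13776 × 0.955 = 13156
Group 5: 9359 × 0.94 = 8797
Group 6: 10300 × 0.951 = 9795
Group 7: 5611 × 0.979 = 5493
Net migration: Group 2 + 20 → 2381; Group 5 − 40 → 8757
End of period: [2914, 2381, 11868, 13156, 8757, 9795, 5493]

8757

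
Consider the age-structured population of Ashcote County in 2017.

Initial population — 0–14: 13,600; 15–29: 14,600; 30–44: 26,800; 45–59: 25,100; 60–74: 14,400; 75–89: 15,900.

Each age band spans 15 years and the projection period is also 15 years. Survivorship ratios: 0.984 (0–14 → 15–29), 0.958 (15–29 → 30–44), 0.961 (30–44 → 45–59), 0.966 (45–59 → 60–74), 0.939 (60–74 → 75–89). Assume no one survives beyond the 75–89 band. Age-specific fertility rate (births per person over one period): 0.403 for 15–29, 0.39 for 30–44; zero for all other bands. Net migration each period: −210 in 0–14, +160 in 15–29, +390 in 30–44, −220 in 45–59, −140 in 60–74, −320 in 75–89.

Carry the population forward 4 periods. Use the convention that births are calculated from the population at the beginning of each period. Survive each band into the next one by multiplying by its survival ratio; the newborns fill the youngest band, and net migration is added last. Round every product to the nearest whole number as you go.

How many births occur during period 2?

11064

— Period 1 —
Births: 14600 × 0.403 = 5884, 26800 × 0.39 = 10452 → total 16336
15–29: 13600 × 0.984 = 13382
30–44: 14600 × 0.958 = 13987
45–59: 26800 × 0.961 = 25755
60–74: 25100 × 0.966 = 24247
75–89: 14400 × 0.939 = 13522
Net migration: 0–14 − 210 → 16126; 15–29 + 160 → 13542; 30–44 + 390 → 14377; 45–59 − 220 → 25535; 60–74 − 140 → 24107; 75–89 − 320 → 13202
Population now: 0–14=16126, 15–29=13542, 30–44=14377, 45–59=25535, 60–74=24107, 75–89=13202
— Period 2 —
Births: 13542 × 0.403 = 5457, 14377 × 0.39 = 5607 → total 11064
15–29: 16126 × 0.984 = 15868
30–44: 13542 × 0.958 = 12973
45–59: 14377 × 0.961 = 13816
60–74: 25535 × 0.966 = 24667
75–89: 24107 × 0.939 = 22636
Net migration: 0–14 − 210 → 10854; 15–29 + 160 → 16028; 30–44 + 390 → 13363; 45–59 − 220 → 13596; 60–74 − 140 → 24527; 75–89 − 320 → 22316
Population now: 0–14=10854, 15–29=16028, 30–44=13363, 45–59=13596, 60–74=24527, 75–89=22316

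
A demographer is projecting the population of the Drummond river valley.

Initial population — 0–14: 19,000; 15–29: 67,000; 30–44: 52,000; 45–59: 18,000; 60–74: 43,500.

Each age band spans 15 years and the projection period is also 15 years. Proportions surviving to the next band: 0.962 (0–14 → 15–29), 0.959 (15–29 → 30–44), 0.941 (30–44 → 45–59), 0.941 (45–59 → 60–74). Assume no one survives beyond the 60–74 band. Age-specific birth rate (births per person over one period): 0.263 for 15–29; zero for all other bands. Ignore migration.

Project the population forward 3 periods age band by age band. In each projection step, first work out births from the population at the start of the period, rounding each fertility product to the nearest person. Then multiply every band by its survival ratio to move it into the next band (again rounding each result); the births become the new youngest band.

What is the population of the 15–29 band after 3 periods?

4624

Period 1:
Births: 67000 × 0.263 = 17621
15–29: 19000 × 0.962 = 18278
30–44: 67000 × 0.959 = 64253
45–59: 52000 × 0.941 = 48932
60–74: 18000 × 0.941 = 16938
→ [17621, 18278, 64253, 48932, 16938]
Period 2:
Births: 18278 × 0.263 = 4807
15–29: 17621 × 0.962 = 16951
30–44: 18278 × 0.959 = 17529
45–59: 64253 × 0.941 = 60462
60–74: 48932 × 0.941 = 46045
→ [4807, 16951, 17529, 60462, 46045]
Period 3:
Births: 16951 × 0.263 = 4458
15–29: 4807 × 0.962 = 4624
30–44: 16951 × 0.959 = 16256
45–59: 17529 × 0.941 = 16495
60–74: 60462 × 0.941 = 56895
→ [4458, 4624, 16256, 16495, 56895]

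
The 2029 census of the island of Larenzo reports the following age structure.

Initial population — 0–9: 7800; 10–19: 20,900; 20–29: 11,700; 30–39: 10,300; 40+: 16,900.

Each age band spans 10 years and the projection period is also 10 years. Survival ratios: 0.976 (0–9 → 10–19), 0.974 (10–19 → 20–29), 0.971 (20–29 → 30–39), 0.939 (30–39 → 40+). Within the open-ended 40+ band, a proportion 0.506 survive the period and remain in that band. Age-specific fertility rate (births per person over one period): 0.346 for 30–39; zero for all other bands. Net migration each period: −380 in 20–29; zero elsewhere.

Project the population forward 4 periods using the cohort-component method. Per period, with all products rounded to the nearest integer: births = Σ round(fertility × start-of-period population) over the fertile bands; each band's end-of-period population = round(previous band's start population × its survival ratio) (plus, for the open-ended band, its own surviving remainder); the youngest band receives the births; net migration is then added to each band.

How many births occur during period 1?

3564

Call the groups 1 to 5, youngest first.
After projecting period 1:
Births: 10300 * 0.346 = 3564
Group 2: 7800 * 0.976 = 7613
Group 3: 20900 * 0.974 = 20357
Group 4: 11700 * 0.971 = 11361
Group 5: 10300 * 0.939 + 16900 * 0.506 = 9672 + 8551 = 18223
Net migration: Group 3 − 380 → 19977
End of period: [3564, 7613, 19977, 11361, 18223]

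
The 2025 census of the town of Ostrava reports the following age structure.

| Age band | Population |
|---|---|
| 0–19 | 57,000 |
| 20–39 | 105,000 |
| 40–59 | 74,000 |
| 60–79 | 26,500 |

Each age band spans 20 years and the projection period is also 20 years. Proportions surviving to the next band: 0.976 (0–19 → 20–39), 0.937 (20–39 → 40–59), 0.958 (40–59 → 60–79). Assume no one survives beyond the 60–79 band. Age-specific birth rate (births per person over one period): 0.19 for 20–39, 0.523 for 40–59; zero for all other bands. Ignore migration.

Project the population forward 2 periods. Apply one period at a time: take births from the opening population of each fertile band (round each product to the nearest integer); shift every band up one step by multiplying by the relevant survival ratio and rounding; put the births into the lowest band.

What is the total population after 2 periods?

265649

Period 1.
Births: 105000 × 0.19 = 19950  |  74000 × 0.523 = 38702 → 58652
20–39: 57000 × 0.976 = 55632
40–59: 105000 × 0.937 = 98385
60–79: 74000 × 0.958 = 70892
End of period: [58652, 55632, 98385, 70892]
Period 2.
Births: 55632 × 0.19 = 10570  |  98385 × 0.523 = 51455 → 62025
20–39: 58652 × 0.976 = 57244
40–59: 55632 × 0.937 = 52127
60–79: 98385 × 0.958 = 94253
End of period: [62025, 57244, 52127, 94253]
Total after period 2: 62025 + 57244 + 52127 + 94253 = 265649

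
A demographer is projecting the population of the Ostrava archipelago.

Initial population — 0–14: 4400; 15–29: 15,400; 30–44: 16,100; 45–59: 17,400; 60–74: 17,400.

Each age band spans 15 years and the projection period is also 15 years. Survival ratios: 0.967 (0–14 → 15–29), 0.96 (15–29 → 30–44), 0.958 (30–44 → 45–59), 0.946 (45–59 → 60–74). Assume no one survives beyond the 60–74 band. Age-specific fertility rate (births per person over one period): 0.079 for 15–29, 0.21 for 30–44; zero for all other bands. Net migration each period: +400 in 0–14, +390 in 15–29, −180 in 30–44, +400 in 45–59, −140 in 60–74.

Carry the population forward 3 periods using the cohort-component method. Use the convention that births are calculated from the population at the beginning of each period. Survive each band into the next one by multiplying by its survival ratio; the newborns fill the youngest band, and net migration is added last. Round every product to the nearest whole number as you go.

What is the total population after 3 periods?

(Groups numbered youngest = 1 to oldest = 5.)
— Period 1 —
Births: 15400 × 0.079 = 1217, 16100 × 0.21 = 3381 → 4598
Group 2: 4400 × 0.967 = 4255
Group 3: 15400 × 0.96 = 14784
Group 4: 16100 × 0.958 = 15424
Group 5: 17400 × 0.946 = 16460
Net migration: Group 1 + 400 → 4998; Group 2 + 390 → 4645; Group 3 − 180 → 14604; Group 4 + 400 → 15824; Group 5 − 140 → 16320
Giving 4998 / 4645 / 14604 / 15824 / 16320.
— Period 2 —
Births: 4645 × 0.079 = 367, 14604 × 0.21 = 3067 → 3434
Group 2: 4998 × 0.967 = 4833
Group 3: 4645 × 0.96 = 4459
Group 4: 14604 × 0.958 = 13991
Group 5: 15824 × 0.946 = 14970
Net migration: Group 1 + 400 → 3834; Group 2 + 390 → 5223; Group 3 − 180 → 4279; Group 4 + 400 → 14391; Group 5 − 140 → 14830
Giving 3834 / 5223 / 4279 / 14391 / 14830.
— Period 3 —
Births: 5223 × 0.079 = 413, 4279 × 0.21 = 899 → 1312
Group 2: 3834 × 0.967 = 3707
Group 3: 5223 × 0.96 = 5014
Group 4: 4279 × 0.958 = 4099
Group 5: 14391 × 0.946 = 13614
Net migration: Group 1 + 400 → 1712; Group 2 + 390 → 4097; Group 3 − 180 → 4834; Group 4 + 400 → 4499; Group 5 − 140 → 13474
Giving 1712 / 4097 / 4834 / 4499 / 13474.
Total after period 3: 1712 + 4097 + 4834 + 4499 + 13474 = 28616

28616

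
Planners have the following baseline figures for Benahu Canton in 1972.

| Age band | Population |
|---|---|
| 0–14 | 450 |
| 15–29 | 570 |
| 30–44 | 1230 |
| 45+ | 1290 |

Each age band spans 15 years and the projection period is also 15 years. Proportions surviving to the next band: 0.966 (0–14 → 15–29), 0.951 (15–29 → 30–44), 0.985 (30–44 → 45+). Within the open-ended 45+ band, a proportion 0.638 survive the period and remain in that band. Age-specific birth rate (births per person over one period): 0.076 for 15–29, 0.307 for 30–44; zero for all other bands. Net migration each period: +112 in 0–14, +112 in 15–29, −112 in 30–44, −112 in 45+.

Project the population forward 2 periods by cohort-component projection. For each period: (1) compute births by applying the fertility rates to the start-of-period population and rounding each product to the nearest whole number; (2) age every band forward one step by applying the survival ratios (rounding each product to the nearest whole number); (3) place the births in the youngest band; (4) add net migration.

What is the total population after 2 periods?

Period 1:
Births: 570 × 0.076 = 43  |  1230 × 0.307 = 378 → total 421
15–29: 450 × 0.966 = 435
30–44: 570 × 0.951 = 542
45+: 1230 × 0.985 + 1290 × 0.638 = 1212 + 823 = 2035
Net migration: 0–14 + 112 → 533; 15–29 + 112 → 547; 30–44 − 112 → 430; 45+ − 112 → 1923
→ [533, 547, 430, 1923]
Period 2:
Births: 547 × 0.076 = 42  |  430 × 0.307 = 132 → total 174
15–29: 533 × 0.966 = 515
30–44: 547 × 0.951 = 520
45+: 430 × 0.985 + 1923 × 0.638 = 424 + 1227 = 1651
Net migration: 0–14 + 112 → 286; 15–29 + 112 → 627; 30–44 − 112 → 408; 45+ − 112 → 1539
→ [286, 627, 408, 1539]
Total after period 2: 286 + 627 + 408 + 1539 = 2860

2860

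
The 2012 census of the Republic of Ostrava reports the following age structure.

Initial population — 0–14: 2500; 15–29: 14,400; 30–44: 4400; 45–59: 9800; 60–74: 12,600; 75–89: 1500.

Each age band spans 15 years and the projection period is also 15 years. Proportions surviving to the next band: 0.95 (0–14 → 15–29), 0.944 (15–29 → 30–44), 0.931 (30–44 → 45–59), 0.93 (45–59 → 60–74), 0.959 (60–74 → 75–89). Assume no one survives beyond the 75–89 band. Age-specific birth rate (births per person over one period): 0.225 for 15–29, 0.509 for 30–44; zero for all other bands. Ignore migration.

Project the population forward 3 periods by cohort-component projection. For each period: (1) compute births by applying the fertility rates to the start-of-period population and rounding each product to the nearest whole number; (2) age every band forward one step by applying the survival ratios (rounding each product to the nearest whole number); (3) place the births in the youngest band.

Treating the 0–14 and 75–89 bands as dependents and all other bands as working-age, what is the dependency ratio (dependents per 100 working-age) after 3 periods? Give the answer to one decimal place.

23.1

Call the groups 1 to 6, youngest first.
[period 1]
Births: 14400 × 0.225 = 3240, 4400 × 0.509 = 2240 ⇒ total 5480
Group 2: 2500 × 0.95 = 2375
Group 3: 14400 × 0.944 = 13594
Group 4: 4400 × 0.931 = 4096
Group 5: 9800 × 0.93 = 9114
Group 6: 12600 × 0.959 = 12083
End of period: [5480, 2375, 13594, 4096, 9114, 12083]
[period 2]
Births: 2375 × 0.225 = 534, 13594 × 0.509 = 6919 ⇒ total 7453
Group 2: 5480 × 0.95 = 5206
Group 3: 2375 × 0.944 = 2242
Group 4: 13594 × 0.931 = 12656
Group 5: 4096 × 0.93 = 3809
Group 6: 9114 × 0.959 = 8740
End of period: [7453, 5206, 2242, 12656, 3809, 8740]
[period 3]
Births: 5206 × 0.225 = 1171, 2242 × 0.509 = 1141 ⇒ total 2312
Group 2: 7453 × 0.95 = 7080
Group 3: 5206 × 0.944 = 4914
Group 4: 2242 × 0.931 = 2087
Group 5: 12656 × 0.93 = 11770
Group 6: 3809 × 0.959 = 3653
End of period: [2312, 7080, 4914, 2087, 11770, 3653]
Dependents (band 0–14 + band 75–89) = 2312 + 3653 = 5965; working-age = 25851; ratio = 5965/25851 × 100 = 23.1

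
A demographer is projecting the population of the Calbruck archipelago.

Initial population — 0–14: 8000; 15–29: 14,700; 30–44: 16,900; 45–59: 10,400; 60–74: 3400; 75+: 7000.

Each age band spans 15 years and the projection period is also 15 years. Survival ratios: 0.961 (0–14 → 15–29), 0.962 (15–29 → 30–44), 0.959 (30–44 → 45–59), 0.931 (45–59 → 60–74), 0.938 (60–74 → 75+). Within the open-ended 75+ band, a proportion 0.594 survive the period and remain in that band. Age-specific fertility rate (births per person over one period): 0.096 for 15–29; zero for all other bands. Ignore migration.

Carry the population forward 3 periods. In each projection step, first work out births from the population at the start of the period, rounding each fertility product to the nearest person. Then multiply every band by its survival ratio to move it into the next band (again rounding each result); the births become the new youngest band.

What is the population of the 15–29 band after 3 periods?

Call the groups 1 to 6, youngest first.
— Period 1 —
Births: 14700 × 0.096 = 1411
Group 2: 8000 × 0.961 = 7688
Group 3: 14700 × 0.962 = 14141
Group 4: 16900 × 0.959 = 16207
Group 5: 10400 × 0.931 = 9682
Group 6: 3400 × 0.938 + 7000 × 0.594 = 3189 + 4158 = 7347
End of period: [1411, 7688, 14141, 16207, 9682, 7347]
— Period 2 —
Births: 7688 × 0.096 = 738
Group 2: 1411 × 0.961 = 1356
Group 3: 7688 × 0.962 = 7396
Group 4: 14141 × 0.959 = 13561
Group 5: 16207 × 0.931 = 15089
Group 6: 9682 × 0.938 + 7347 × 0.594 = 9082 + 4364 = 13446
End of period: [738, 1356, 7396, 13561, 15089, 13446]
— Period 3 —
Births: 1356 × 0.096 = 130
Group 2: 738 × 0.961 = 709
Group 3: 1356 × 0.962 = 1304
Group 4: 7396 × 0.959 = 7093
Group 5: 13561 × 0.931 = 12625
Group 6: 15089 × 0.938 + 13446 × 0.594 = 14153 + 7987 = 22140
End of period: [130, 709, 1304, 7093, 12625, 22140]

709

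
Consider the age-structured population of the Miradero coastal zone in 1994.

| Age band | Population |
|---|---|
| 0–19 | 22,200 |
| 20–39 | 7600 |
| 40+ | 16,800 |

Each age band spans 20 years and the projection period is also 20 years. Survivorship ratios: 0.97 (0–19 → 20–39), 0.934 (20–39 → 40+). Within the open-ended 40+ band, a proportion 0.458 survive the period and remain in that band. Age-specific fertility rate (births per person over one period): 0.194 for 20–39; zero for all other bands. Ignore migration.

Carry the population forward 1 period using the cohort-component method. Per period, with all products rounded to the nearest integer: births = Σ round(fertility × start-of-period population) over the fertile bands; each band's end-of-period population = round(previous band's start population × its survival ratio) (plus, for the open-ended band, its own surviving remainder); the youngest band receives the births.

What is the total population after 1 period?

Call the groups 1 to 3, youngest first.
After projecting period 1:
Births: 7600 × 0.194 = 1474
Group 2: 22200 × 0.97 = 21534
Group 3: 7600 × 0.934 + 16800 × 0.458 = 7098 + 7694 = 14792
Population now: 0–19=1474, 20–39=21534, 40+=14792
Total after period 1: 1474 + 21534 + 14792 = 37800

37800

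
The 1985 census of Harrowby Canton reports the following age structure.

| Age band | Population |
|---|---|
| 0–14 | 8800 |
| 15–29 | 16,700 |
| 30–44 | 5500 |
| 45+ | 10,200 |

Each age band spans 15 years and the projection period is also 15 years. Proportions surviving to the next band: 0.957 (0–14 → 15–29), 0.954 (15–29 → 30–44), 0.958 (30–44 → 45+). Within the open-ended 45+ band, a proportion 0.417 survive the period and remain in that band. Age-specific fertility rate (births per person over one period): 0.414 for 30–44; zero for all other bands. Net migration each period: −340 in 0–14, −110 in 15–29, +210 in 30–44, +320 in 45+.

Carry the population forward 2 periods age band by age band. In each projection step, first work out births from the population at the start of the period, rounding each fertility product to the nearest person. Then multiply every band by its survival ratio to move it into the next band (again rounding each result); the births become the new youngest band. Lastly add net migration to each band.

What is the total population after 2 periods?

36115

(Bands numbered youngest = 1 to oldest = 4.)
After projecting period 1:
Births: 5500 × 0.414 = 2277
Band 2: 8800 × 0.957 = 8422
Band 3: 16700 × 0.954 = 15932
Band 4: 5500 × 0.958 + 10200 × 0.417 = 5269 + 4253 = 9522
Net migration: Band 1 − 340 → 1937; Band 2 − 110 → 8312; Band 3 + 210 → 16142; Band 4 + 320 → 9842
Population now: 0–14=1937, 15–29=8312, 30–44=16142, 45+=9842
After projecting period 2:
Births: 16142 × 0.414 = 6683
Band 2: 1937 × 0.957 = 1854
Band 3: 8312 × 0.954 = 7930
Band 4: 16142 × 0.958 + 9842 × 0.417 = 15464 + 4104 = 19568
Net migration: Band 1 − 340 → 6343; Band 2 − 110 → 1744; Band 3 + 210 → 8140; Band 4 + 320 → 19888
Population now: 0–14=6343, 15–29=1744, 30–44=8140, 45+=19888
Total after period 2: 6343 + 1744 + 8140 + 19888 = 36115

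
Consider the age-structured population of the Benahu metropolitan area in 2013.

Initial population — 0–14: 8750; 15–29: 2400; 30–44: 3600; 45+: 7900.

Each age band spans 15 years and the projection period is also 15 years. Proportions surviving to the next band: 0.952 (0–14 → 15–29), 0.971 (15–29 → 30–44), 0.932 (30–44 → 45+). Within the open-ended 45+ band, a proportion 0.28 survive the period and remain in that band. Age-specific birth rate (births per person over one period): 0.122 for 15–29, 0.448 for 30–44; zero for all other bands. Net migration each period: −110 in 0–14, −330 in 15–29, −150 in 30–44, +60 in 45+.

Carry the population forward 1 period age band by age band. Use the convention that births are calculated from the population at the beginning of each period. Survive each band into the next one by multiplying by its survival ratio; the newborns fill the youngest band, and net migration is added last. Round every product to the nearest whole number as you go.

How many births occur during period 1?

Numbering the bands 1..4 from youngest to oldest:
[period 1]
Births: 2400 * 0.122 = 293 ; 3600 * 0.448 = 1613 → 1906
Band 2: 8750 * 0.952 = 8330
Band 3: 2400 * 0.971 = 2330
Band 4: 3600 * 0.932 + 7900 * 0.28 = 3355 + 2212 = 5567
Net migration: Band 1 − 110 → 1796; Band 2 − 330 → 8000; Band 3 − 150 → 2180; Band 4 + 60 → 5627
End of period: [1796, 8000, 2180, 5627]

1906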